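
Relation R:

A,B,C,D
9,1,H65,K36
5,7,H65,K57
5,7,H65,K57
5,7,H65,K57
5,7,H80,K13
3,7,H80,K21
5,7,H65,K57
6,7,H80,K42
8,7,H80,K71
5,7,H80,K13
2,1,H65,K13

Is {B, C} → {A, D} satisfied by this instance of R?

No

(B=1, C=H65): 2 rows → {A,D} takes values {(9, K36), (2, K13)} — violation
(B=7, C=H65): 4 rows → {A,D} = (5, K57), (5, K57), (5, K57), (5, K57) ✓
(B=7, C=H80): 5 rows → {A,D} takes values {(5, K13), (3, K21), (6, K42), (8, K71)} — violation
Two rows agree on {B, C} but differ on {A, D}, so {B, C} → {A, D} does not hold.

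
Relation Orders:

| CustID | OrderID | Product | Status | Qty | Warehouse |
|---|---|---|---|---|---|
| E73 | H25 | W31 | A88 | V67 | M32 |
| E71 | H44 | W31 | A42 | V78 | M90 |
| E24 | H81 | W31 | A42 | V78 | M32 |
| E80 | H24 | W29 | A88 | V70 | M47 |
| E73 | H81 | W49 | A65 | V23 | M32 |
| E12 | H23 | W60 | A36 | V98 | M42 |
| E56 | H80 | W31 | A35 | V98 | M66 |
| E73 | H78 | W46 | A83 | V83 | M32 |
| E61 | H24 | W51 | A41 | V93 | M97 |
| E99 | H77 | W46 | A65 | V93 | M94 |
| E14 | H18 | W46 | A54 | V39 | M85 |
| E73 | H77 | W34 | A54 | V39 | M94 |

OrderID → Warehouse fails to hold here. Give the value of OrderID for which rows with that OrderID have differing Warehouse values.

OrderID=H25: 1 row → Warehouse = M32 ✓
OrderID=H44: 1 row → Warehouse = M90 ✓
OrderID=H81: 2 rows → Warehouse = M32, M32 ✓
OrderID=H24: 2 rows → Warehouse takes values {M47, M97} — violation
OrderID=H23: 1 row → Warehouse = M42 ✓
OrderID=H80: 1 row → Warehouse = M66 ✓
OrderID=H78: 1 row → Warehouse = M32 ✓
OrderID=H77: 2 rows → Warehouse = M94, M94 ✓
OrderID=H18: 1 row → Warehouse = M85 ✓
The only OrderID value with inconsistent Warehouse is OrderID=H24.

H24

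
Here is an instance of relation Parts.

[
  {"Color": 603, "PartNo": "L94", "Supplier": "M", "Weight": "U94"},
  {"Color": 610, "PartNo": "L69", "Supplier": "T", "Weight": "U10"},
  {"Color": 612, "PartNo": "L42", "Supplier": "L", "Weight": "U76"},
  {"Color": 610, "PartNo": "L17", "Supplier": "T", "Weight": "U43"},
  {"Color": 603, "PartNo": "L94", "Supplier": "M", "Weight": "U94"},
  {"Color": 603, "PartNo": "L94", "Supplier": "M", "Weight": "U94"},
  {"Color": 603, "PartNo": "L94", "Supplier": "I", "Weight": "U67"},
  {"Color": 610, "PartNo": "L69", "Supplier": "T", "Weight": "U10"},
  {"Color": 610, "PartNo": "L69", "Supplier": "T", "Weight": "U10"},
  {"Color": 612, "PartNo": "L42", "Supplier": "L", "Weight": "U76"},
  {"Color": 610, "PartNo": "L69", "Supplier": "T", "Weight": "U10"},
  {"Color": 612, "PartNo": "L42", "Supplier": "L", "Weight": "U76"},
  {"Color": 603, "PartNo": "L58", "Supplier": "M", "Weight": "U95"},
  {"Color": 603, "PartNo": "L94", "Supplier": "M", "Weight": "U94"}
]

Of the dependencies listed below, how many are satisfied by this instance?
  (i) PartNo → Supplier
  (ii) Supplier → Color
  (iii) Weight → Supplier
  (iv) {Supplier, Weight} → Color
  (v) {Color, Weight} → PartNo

(i) PartNo → Supplier: PartNo=L94: 5 rows → Supplier takes values {M, I} — violation — fails.
(ii) Supplier → Color: every LHS value maps to a single RHS value — holds.
(iii) Weight → Supplier: every LHS value maps to a single RHS value — holds.
(iv) {Supplier, Weight} → Color: every LHS value maps to a single RHS value — holds.
(v) {Color, Weight} → PartNo: every LHS value maps to a single RHS value — holds.
4 of the 5 dependencies hold.

4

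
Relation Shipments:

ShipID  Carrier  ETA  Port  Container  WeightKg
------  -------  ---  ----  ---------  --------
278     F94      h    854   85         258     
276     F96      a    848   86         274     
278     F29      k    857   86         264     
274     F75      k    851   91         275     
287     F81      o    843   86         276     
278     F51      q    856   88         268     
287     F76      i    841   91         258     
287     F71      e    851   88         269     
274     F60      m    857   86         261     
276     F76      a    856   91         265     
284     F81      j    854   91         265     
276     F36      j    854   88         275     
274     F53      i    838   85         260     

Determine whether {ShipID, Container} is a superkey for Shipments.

Yes

All 13 rows have distinct {ShipID, Container} values, so {ShipID, Container} → (all attributes) holds and {ShipID, Container} is a superkey.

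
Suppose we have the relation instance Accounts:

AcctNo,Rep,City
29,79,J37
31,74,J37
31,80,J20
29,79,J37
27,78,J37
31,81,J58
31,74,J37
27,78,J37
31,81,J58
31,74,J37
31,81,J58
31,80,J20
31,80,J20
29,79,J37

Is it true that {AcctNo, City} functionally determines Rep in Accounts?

(AcctNo=29, City=J37): 3 rows → Rep = 79, 79, 79 ✓
(AcctNo=31, City=J37): 3 rows → Rep = 74, 74, 74 ✓
(AcctNo=31, City=J20): 3 rows → Rep = 80, 80, 80 ✓
(AcctNo=27, City=J37): 2 rows → Rep = 78, 78 ✓
(AcctNo=31, City=J58): 3 rows → Rep = 81, 81, 81 ✓
Every {AcctNo, City} value is associated with a single Rep value, so {AcctNo, City} -> Rep holds.

Yes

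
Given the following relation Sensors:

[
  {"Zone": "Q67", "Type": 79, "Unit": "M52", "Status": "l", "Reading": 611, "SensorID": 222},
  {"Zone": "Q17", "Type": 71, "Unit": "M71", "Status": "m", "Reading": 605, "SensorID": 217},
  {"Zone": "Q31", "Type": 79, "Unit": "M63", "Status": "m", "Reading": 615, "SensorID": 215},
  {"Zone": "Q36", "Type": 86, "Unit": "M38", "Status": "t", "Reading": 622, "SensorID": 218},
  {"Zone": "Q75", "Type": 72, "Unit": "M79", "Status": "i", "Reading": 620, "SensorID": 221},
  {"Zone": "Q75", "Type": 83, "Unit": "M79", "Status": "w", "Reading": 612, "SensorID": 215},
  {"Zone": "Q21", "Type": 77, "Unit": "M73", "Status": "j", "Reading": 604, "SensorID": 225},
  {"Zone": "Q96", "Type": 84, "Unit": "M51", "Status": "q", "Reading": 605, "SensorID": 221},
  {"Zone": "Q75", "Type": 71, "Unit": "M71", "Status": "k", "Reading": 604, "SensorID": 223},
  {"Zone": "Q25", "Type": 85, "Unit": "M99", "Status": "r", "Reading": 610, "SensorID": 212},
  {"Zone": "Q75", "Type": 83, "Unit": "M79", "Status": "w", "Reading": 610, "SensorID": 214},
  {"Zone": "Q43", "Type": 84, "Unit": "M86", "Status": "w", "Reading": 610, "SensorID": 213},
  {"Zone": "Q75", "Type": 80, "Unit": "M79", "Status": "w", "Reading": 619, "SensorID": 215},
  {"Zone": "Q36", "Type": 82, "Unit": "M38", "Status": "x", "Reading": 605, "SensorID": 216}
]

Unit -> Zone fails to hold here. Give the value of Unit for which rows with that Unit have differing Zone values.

M71

Unit=M52: 1 row → Zone = Q67 ✓
Unit=M71: 2 rows → Zone takes values {Q17, Q75} — violation
Unit=M63: 1 row → Zone = Q31 ✓
Unit=M38: 2 rows → Zone = Q36, Q36 ✓
Unit=M79: 4 rows → Zone = Q75, Q75, Q75, Q75 ✓
Unit=M73: 1 row → Zone = Q21 ✓
Unit=M51: 1 row → Zone = Q96 ✓
Unit=M99: 1 row → Zone = Q25 ✓
Unit=M86: 1 row → Zone = Q43 ✓
The only Unit value with inconsistent Zone is Unit=M71.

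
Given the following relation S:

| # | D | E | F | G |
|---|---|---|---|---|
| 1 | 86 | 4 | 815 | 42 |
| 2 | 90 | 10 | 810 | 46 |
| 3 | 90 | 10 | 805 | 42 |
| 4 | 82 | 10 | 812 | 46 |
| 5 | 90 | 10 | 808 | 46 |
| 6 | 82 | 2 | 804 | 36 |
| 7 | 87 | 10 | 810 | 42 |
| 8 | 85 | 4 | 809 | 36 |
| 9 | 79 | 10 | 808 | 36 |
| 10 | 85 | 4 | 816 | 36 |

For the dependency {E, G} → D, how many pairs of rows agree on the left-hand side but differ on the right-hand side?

3

(E=10, G=46): violating pairs (2,4), (4,5) — 2 pairs.
(E=10, G=42): violating pairs (3,7) — 1 pair.
(E=4, G=36): all 2 rows agree on D — 0 pairs.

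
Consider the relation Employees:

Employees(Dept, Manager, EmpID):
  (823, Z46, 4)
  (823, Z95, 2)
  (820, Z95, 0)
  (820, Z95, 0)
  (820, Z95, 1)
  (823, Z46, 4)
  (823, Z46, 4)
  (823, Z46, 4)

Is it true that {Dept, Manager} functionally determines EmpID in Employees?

No

(Dept=823, Manager=Z46): 4 rows → EmpID = 4, 4, 4, 4 ✓
(Dept=823, Manager=Z95): 1 row → EmpID = 2 ✓
(Dept=820, Manager=Z95): 3 rows → EmpID takes values {0, 1} — violation
Two rows agree on {Dept, Manager} but differ on EmpID, so {Dept, Manager} → EmpID does not hold.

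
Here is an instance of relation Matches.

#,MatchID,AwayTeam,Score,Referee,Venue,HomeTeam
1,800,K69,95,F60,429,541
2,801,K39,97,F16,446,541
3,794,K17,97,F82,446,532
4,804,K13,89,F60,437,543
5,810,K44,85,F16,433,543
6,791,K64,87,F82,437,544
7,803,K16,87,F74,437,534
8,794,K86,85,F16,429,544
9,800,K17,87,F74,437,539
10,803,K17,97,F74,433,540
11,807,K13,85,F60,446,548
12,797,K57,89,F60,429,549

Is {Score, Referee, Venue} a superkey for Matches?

Rows 7 and 9 have the same {Score, Referee, Venue} value (Score=87, Referee=F74, Venue=437) but are distinct tuples, so {Score, Referee, Venue} does not determine every attribute — not a superkey.

No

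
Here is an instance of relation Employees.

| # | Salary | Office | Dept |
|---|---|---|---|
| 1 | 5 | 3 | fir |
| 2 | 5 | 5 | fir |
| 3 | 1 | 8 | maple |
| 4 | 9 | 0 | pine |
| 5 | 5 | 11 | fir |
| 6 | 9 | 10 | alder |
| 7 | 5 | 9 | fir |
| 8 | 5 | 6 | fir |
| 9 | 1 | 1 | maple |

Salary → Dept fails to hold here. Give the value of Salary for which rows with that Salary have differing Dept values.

9

Salary=5: rows 1, 2, 5, 7, 8 → Dept = fir, fir, fir, fir, fir ✓
Salary=1: rows 3, 9 → Dept = maple, maple ✓
Salary=9: rows 4, 6 → Dept takes values {pine, alder} — violation
The only Salary value with inconsistent Dept is Salary=9.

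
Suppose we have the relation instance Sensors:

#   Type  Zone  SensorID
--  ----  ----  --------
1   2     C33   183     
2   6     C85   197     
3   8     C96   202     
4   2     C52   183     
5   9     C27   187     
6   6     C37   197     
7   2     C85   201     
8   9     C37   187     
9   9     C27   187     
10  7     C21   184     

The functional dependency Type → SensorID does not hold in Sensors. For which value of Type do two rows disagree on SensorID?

Type=2: rows 1, 4, 7 → SensorID takes values {183, 201} — violation
Type=6: rows 2, 6 → SensorID = 197, 197 ✓
Type=8: row 3 → SensorID = 202 ✓
Type=9: rows 5, 8, 9 → SensorID = 187, 187, 187 ✓
Type=7: row 10 → SensorID = 184 ✓
The only Type value with inconsistent SensorID is Type=2.

2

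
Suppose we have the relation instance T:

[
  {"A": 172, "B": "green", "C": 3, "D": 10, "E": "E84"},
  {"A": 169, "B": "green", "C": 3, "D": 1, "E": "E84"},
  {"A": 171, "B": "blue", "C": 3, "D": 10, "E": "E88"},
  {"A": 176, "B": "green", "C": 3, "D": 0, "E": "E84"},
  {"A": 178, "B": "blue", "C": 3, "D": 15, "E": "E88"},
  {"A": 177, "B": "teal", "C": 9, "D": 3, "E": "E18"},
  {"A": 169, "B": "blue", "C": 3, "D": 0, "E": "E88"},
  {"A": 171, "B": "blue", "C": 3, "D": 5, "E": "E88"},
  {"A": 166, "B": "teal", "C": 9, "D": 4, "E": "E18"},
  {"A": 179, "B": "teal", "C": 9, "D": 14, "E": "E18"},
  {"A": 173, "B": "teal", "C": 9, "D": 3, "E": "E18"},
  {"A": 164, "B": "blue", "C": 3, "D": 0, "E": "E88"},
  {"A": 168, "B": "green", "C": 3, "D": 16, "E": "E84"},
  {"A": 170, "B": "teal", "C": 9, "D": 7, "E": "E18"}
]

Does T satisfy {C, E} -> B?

(C=3, E=E84): 4 rows → B = green, green, green, green ✓
(C=3, E=E88): 5 rows → B = blue, blue, blue, blue, blue ✓
(C=9, E=E18): 5 rows → B = teal, teal, teal, teal, teal ✓
Every {C, E} value is associated with a single B value, so {C, E} -> B holds.

Yes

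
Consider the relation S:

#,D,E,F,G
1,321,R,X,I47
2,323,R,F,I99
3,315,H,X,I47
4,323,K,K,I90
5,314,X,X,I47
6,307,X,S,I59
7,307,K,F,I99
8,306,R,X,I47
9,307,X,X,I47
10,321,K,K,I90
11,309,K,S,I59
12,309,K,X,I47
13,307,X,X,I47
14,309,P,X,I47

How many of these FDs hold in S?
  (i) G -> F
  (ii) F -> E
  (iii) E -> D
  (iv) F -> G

2

(i) G -> F: every LHS value maps to a single RHS value — holds.
(ii) F -> E: F=X: rows 1, 3, 5, 8, 9, 12, 13, 14 → E takes values {R, H, X, K, P} — violation; F=F: rows 2, 7 → E takes values {R, K} — violation; F=S: rows 6, 11 → E takes values {X, K} — violation — fails.
(iii) E -> D: E=R: rows 1, 2, 8 → D takes values {321, 323, 306} — violation; E=K: rows 4, 7, 10, 11, 12 → D takes values {323, 307, 321, 309} — violation; E=X: rows 5, 6, 9, 13 → D takes values {314, 307} — violation — fails.
(iv) F -> G: every LHS value maps to a single RHS value — holds.
2 of the 4 dependencies hold.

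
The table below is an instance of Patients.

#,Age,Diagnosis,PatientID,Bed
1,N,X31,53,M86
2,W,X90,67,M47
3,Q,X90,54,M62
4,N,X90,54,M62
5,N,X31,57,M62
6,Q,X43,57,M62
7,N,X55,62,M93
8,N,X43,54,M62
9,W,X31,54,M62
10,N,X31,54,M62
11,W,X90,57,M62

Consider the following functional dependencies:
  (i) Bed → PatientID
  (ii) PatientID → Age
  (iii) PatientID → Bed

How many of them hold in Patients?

1

(i) Bed → PatientID: Bed=M62: rows 3, 4, 5, 6, 8, 9, 10, 11 → PatientID takes values {54, 57} — violation — fails.
(ii) PatientID → Age: PatientID=54: rows 3, 4, 8, 9, 10 → Age takes values {Q, N, W} — violation; PatientID=57: rows 5, 6, 11 → Age takes values {N, Q, W} — violation — fails.
(iii) PatientID → Bed: every LHS value maps to a single RHS value — holds.
1 of the 3 dependencies holds.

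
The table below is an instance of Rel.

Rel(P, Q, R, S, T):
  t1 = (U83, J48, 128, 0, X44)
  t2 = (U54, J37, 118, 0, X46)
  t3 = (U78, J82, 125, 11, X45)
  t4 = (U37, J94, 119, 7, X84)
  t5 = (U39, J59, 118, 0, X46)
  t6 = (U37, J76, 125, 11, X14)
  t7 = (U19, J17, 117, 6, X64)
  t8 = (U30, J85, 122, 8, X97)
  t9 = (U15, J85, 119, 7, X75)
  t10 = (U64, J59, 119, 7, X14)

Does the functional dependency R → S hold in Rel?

Yes

R=128: row 1 → S = 0 ✓
R=118: rows 2, 5 → S = 0, 0 ✓
R=125: rows 3, 6 → S = 11, 11 ✓
R=119: rows 4, 9, 10 → S = 7, 7, 7 ✓
R=117: row 7 → S = 6 ✓
R=122: row 8 → S = 8 ✓
Every R value is associated with a single S value, so R → S holds.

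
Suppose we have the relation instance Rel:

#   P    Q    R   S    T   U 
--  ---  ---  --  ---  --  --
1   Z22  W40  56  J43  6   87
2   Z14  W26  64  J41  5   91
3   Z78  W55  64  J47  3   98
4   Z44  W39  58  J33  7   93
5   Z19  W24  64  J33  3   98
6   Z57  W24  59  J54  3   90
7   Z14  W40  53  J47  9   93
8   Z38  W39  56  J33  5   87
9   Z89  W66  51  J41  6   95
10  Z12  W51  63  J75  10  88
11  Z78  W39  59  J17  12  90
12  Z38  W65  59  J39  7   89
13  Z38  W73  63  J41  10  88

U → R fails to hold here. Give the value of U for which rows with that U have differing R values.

93

U=87: rows 1, 8 → R = 56, 56 ✓
U=91: row 2 → R = 64 ✓
U=98: rows 3, 5 → R = 64, 64 ✓
U=93: rows 4, 7 → R takes values {58, 53} — violation
U=90: rows 6, 11 → R = 59, 59 ✓
U=95: row 9 → R = 51 ✓
U=88: rows 10, 13 → R = 63, 63 ✓
U=89: row 12 → R = 59 ✓
The only U value with inconsistent R is U=93.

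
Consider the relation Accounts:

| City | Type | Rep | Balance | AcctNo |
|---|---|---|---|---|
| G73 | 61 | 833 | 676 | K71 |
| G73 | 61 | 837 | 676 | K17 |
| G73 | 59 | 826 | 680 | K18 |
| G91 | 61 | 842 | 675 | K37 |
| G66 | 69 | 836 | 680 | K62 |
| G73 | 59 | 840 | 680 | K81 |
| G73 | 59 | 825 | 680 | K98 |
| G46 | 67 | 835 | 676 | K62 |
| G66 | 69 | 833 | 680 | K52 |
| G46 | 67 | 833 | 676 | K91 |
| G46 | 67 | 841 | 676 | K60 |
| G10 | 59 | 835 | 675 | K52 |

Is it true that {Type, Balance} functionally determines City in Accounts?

(Type=61, Balance=676): 2 rows → City = G73, G73 ✓
(Type=59, Balance=680): 3 rows → City = G73, G73, G73 ✓
(Type=61, Balance=675): 1 row → City = G91 ✓
(Type=69, Balance=680): 2 rows → City = G66, G66 ✓
(Type=67, Balance=676): 3 rows → City = G46, G46, G46 ✓
(Type=59, Balance=675): 1 row → City = G10 ✓
Every {Type, Balance} value is associated with a single City value, so {Type, Balance} → City holds.

Yes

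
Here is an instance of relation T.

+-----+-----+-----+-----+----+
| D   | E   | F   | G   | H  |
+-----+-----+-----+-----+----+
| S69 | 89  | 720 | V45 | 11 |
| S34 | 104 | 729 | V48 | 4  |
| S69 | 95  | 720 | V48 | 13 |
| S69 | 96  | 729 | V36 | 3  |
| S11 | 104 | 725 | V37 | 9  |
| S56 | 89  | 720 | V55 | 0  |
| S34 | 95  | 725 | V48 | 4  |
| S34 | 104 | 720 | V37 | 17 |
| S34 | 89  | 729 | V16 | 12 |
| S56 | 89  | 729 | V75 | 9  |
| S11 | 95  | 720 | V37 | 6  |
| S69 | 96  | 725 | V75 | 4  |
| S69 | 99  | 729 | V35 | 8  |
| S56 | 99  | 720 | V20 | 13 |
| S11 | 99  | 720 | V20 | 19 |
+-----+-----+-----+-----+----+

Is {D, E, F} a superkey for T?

All 15 rows have distinct {D, E, F} values, so {D, E, F} → (all attributes) holds and {D, E, F} is a superkey.

Yes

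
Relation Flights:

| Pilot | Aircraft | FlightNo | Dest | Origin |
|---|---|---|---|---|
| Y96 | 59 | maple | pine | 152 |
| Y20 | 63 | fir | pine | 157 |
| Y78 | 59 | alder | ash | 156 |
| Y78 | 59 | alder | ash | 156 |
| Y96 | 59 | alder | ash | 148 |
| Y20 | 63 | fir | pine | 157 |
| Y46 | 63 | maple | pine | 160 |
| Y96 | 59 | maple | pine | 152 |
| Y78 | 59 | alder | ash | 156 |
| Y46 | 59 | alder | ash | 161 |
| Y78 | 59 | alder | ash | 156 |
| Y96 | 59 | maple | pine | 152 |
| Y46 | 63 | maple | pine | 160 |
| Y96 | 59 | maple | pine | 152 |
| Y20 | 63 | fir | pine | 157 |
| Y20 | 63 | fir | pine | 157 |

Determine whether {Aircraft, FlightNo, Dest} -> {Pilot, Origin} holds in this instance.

(Aircraft=59, FlightNo=maple, Dest=pine): 4 rows → {Pilot,Origin} = (Y96, 152), (Y96, 152), (Y96, 152), (Y96, 152) ✓
(Aircraft=63, FlightNo=fir, Dest=pine): 4 rows → {Pilot,Origin} = (Y20, 157), (Y20, 157), (Y20, 157), (Y20, 157) ✓
(Aircraft=59, FlightNo=alder, Dest=ash): 6 rows → {Pilot,Origin} takes values {(Y78, 156), (Y96, 148), (Y46, 161)} — violation
(Aircraft=63, FlightNo=maple, Dest=pine): 2 rows → {Pilot,Origin} = (Y46, 160), (Y46, 160) ✓
Two rows agree on {Aircraft, FlightNo, Dest} but differ on {Pilot, Origin}, so {Aircraft, FlightNo, Dest} -> {Pilot, Origin} does not hold.

No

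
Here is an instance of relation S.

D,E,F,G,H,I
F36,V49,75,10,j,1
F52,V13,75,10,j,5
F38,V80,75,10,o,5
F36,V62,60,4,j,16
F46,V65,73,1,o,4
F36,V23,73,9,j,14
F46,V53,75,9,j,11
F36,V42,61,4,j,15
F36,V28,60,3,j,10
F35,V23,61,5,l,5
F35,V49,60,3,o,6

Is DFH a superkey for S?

No

Two distinct rows share (D=F36, F=60, H=j), so DFH does not determine every attribute — not a superkey.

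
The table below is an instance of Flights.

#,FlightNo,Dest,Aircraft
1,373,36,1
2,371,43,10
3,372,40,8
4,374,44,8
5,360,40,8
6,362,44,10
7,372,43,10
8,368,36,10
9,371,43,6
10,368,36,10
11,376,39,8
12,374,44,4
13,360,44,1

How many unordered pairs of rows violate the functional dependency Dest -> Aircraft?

Dest=36: violating pairs (1,8), (1,10) — 2 pairs.
Dest=43: violating pairs (2,9), (7,9) — 2 pairs.
Dest=40: all 2 rows agree on Aircraft — 0 pairs.
Dest=44: violating pairs (4,6), (4,12), (4,13), (6,12), (6,13), (12,13) — 6 pairs.

10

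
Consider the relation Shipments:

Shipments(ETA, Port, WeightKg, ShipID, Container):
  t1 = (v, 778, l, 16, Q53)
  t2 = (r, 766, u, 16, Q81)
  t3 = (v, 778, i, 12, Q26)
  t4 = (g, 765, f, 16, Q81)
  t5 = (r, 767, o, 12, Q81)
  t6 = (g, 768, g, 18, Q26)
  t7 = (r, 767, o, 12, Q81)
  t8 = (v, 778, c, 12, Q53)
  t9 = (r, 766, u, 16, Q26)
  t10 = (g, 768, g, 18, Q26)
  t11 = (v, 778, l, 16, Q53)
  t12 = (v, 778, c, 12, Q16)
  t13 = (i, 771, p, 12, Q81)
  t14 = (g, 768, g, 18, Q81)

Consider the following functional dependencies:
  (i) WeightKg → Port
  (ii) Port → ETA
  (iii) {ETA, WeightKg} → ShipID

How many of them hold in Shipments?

3

(i) WeightKg → Port: every LHS value maps to a single RHS value — holds.
(ii) Port → ETA: every LHS value maps to a single RHS value — holds.
(iii) {ETA, WeightKg} → ShipID: every LHS value maps to a single RHS value — holds.
3 of the 3 dependencies hold.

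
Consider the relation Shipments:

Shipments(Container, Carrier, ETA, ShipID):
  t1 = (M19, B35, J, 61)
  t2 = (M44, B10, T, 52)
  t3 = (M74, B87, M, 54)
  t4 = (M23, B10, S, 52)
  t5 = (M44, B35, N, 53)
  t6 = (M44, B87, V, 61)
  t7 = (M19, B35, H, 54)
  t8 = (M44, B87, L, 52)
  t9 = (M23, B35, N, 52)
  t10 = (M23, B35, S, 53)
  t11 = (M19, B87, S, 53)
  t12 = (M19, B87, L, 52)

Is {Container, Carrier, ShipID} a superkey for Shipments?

Yes

All 12 rows have distinct {Container, Carrier, ShipID} values, so {Container, Carrier, ShipID} → (all attributes) holds and {Container, Carrier, ShipID} is a superkey.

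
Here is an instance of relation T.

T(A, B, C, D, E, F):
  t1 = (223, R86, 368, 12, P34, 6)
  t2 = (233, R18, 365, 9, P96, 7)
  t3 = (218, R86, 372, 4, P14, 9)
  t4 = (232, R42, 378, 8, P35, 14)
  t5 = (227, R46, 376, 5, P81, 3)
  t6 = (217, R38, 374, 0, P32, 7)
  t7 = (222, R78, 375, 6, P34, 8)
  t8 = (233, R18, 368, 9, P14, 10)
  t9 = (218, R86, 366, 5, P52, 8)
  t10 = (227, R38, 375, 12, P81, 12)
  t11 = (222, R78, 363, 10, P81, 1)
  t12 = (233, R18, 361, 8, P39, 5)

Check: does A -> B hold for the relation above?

A=223: row 1 → B = R86 ✓
A=233: rows 2, 8, 12 → B = R18, R18, R18 ✓
A=218: rows 3, 9 → B = R86, R86 ✓
A=232: row 4 → B = R42 ✓
A=227: rows 5, 10 → B takes values {R46, R38} — violation
A=217: row 6 → B = R38 ✓
A=222: rows 7, 11 → B = R78, R78 ✓
Two rows agree on A but differ on B, so A -> B does not hold.

No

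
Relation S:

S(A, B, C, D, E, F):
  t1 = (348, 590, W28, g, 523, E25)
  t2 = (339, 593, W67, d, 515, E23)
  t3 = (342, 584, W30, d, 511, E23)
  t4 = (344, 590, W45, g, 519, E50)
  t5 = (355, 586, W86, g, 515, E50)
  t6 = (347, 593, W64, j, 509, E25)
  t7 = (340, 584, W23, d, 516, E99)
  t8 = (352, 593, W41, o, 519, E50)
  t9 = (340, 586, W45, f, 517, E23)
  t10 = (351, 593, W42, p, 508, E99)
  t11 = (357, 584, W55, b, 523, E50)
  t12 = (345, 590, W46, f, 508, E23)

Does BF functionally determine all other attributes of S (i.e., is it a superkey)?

All 12 rows have distinct BF values, so BF → (all attributes) holds and BF is a superkey.

Yes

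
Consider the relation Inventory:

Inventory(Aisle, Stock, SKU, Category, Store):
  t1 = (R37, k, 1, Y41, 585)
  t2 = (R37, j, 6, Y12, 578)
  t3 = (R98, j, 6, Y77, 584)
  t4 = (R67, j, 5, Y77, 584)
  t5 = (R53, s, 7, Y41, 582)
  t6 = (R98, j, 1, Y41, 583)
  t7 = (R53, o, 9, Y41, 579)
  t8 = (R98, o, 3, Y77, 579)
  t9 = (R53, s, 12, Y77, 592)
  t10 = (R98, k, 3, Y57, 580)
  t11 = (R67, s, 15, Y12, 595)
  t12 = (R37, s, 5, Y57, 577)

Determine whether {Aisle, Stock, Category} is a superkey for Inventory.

Yes

All 12 rows have distinct {Aisle, Stock, Category} values, so {Aisle, Stock, Category} → (all attributes) holds and {Aisle, Stock, Category} is a superkey.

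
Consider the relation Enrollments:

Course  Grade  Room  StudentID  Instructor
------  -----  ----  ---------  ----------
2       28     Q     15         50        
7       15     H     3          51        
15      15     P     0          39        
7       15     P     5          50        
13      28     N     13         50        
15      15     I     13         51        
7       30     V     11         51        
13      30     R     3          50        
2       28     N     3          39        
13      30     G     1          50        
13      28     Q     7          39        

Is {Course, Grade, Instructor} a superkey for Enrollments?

No

Two distinct rows share (Course=13, Grade=30, Instructor=50), so {Course, Grade, Instructor} does not determine every attribute — not a superkey.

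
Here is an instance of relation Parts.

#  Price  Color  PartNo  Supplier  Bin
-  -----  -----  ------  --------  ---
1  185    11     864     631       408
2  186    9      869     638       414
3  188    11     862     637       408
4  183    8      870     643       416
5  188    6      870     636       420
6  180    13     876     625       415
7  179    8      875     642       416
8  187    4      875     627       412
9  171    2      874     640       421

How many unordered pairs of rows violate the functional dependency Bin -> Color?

0

Bin=408: all 2 rows agree on Color — 0 pairs.
Bin=416: all 2 rows agree on Color — 0 pairs.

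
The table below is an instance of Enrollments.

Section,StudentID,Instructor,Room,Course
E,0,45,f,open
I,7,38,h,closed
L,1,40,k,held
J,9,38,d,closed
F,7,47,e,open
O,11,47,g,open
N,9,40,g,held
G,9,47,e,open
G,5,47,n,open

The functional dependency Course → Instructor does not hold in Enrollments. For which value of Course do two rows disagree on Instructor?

Course=open: 5 rows → Instructor takes values {45, 47} — violation
Course=closed: 2 rows → Instructor = 38, 38 ✓
Course=held: 2 rows → Instructor = 40, 40 ✓
The only Course value with inconsistent Instructor is Course=open.

open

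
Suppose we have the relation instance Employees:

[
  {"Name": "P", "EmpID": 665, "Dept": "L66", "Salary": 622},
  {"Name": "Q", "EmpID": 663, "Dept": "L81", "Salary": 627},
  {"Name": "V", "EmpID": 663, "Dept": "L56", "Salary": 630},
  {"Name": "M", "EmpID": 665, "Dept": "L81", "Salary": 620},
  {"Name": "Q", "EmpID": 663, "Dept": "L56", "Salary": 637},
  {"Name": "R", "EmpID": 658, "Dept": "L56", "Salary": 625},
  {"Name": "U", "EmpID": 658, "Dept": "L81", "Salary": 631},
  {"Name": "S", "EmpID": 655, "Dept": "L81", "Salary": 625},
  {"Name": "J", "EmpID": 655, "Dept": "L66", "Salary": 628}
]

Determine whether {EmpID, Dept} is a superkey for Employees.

No

Two distinct rows share (EmpID=663, Dept=L56), so {EmpID, Dept} does not determine every attribute — not a superkey.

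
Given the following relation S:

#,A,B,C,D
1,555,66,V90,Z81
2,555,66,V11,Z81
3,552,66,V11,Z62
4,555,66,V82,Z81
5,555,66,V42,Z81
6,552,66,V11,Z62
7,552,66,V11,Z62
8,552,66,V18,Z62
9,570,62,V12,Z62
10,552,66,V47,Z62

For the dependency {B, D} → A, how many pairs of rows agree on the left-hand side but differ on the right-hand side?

0

(B=66, D=Z81): all 4 rows agree on A — 0 pairs.
(B=66, D=Z62): all 5 rows agree on A — 0 pairs.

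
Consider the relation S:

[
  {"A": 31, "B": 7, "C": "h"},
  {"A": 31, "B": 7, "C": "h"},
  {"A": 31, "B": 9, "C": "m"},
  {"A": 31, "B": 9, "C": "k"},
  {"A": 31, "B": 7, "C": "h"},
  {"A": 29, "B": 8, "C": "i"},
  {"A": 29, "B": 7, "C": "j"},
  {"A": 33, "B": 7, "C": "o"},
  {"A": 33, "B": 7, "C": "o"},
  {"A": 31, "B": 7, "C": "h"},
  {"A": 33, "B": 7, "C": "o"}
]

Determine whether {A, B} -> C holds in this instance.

(A=31, B=7): 4 rows → C = h, h, h, h ✓
(A=31, B=9): 2 rows → C takes values {m, k} — violation
(A=29, B=8): 1 row → C = i ✓
(A=29, B=7): 1 row → C = j ✓
(A=33, B=7): 3 rows → C = o, o, o ✓
Two rows agree on {A, B} but differ on C, so {A, B} -> C does not hold.

No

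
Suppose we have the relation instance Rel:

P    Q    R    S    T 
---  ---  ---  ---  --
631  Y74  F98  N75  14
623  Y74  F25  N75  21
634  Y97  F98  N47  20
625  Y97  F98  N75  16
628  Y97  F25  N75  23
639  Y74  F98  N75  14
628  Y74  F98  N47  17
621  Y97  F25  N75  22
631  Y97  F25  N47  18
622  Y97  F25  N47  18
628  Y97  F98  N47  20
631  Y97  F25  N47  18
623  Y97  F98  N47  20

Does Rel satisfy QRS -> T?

(Q=Y74, R=F98, S=N75): 2 rows → T = 14, 14 ✓
(Q=Y74, R=F25, S=N75): 1 row → T = 21 ✓
(Q=Y97, R=F98, S=N47): 3 rows → T = 20, 20, 20 ✓
(Q=Y97, R=F98, S=N75): 1 row → T = 16 ✓
(Q=Y97, R=F25, S=N75): 2 rows → T takes values {23, 22} — violation
(Q=Y74, R=F98, S=N47): 1 row → T = 17 ✓
(Q=Y97, R=F25, S=N47): 3 rows → T = 18, 18, 18 ✓
Two rows agree on QRS but differ on T, so QRS -> T does not hold.

No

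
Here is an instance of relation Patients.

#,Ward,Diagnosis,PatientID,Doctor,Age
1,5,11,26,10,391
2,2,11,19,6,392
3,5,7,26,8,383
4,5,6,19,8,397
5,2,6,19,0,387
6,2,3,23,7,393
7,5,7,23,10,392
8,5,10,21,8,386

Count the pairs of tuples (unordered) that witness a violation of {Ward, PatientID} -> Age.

(Ward=5, PatientID=26): violating pairs (1,3) — 1 pair.
(Ward=2, PatientID=19): violating pairs (2,5) — 1 pair.

2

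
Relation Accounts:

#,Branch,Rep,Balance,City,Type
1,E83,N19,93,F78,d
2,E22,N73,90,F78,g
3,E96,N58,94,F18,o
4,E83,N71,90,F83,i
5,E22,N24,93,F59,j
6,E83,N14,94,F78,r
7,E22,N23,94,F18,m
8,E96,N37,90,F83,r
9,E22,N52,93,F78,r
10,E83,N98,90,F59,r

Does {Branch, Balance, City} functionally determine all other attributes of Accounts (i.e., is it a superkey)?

All 10 rows have distinct {Branch, Balance, City} values, so {Branch, Balance, City} → (all attributes) holds and {Branch, Balance, City} is a superkey.

Yes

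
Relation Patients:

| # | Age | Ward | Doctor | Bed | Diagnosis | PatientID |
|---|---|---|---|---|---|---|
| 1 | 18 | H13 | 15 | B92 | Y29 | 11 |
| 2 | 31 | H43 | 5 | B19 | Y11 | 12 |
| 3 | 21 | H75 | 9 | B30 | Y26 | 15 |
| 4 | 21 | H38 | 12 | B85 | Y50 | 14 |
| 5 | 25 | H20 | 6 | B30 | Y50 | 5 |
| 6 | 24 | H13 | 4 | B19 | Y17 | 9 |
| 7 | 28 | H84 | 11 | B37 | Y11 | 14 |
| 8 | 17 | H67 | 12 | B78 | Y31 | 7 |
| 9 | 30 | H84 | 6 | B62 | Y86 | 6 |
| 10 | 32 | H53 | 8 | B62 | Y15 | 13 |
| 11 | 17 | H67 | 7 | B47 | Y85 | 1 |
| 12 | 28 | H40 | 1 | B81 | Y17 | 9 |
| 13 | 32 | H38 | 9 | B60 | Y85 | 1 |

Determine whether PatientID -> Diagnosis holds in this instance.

No

PatientID=11: row 1 → Diagnosis = Y29 ✓
PatientID=12: row 2 → Diagnosis = Y11 ✓
PatientID=15: row 3 → Diagnosis = Y26 ✓
PatientID=14: rows 4, 7 → Diagnosis takes values {Y50, Y11} — violation
PatientID=5: row 5 → Diagnosis = Y50 ✓
PatientID=9: rows 6, 12 → Diagnosis = Y17, Y17 ✓
PatientID=7: row 8 → Diagnosis = Y31 ✓
PatientID=6: row 9 → Diagnosis = Y86 ✓
PatientID=13: row 10 → Diagnosis = Y15 ✓
PatientID=1: rows 11, 13 → Diagnosis = Y85, Y85 ✓
Two rows agree on PatientID but differ on Diagnosis, so PatientID -> Diagnosis does not hold.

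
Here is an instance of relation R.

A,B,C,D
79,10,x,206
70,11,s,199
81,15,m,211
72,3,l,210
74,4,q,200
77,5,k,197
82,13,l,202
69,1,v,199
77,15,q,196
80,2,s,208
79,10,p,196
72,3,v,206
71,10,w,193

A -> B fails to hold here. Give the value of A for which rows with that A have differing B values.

A=79: 2 rows → B = 10, 10 ✓
A=70: 1 row → B = 11 ✓
A=81: 1 row → B = 15 ✓
A=72: 2 rows → B = 3, 3 ✓
A=74: 1 row → B = 4 ✓
A=77: 2 rows → B takes values {5, 15} — violation
A=82: 1 row → B = 13 ✓
A=69: 1 row → B = 1 ✓
A=80: 1 row → B = 2 ✓
A=71: 1 row → B = 10 ✓
The only A value with inconsistent B is A=77.

77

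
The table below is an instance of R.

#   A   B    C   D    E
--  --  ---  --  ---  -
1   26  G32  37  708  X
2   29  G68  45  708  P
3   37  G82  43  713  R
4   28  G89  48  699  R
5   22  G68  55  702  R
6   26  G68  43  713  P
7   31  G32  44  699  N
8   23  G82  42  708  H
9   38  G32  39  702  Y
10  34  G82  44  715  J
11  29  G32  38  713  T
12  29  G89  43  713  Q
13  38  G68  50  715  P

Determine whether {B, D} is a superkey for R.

All 13 rows have distinct {B, D} values, so {B, D} → (all attributes) holds and {B, D} is a superkey.

Yes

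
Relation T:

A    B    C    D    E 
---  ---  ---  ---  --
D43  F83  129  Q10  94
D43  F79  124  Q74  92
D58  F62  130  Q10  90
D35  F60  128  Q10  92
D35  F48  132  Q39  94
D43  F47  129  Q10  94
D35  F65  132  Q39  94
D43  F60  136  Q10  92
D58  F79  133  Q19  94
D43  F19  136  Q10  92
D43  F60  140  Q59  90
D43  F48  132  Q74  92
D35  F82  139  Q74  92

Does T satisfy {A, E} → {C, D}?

(A=D43, E=94): 2 rows → {C,D} = (129, Q10), (129, Q10) ✓
(A=D43, E=92): 4 rows → {C,D} takes values {(124, Q74), (136, Q10), (132, Q74)} — violation
(A=D58, E=90): 1 row → {C,D} = (130, Q10) ✓
(A=D35, E=92): 2 rows → {C,D} takes values {(128, Q10), (139, Q74)} — violation
(A=D35, E=94): 2 rows → {C,D} = (132, Q39), (132, Q39) ✓
(A=D58, E=94): 1 row → {C,D} = (133, Q19) ✓
(A=D43, E=90): 1 row → {C,D} = (140, Q59) ✓
Two rows agree on {A, E} but differ on {C, D}, so {A, E} → {C, D} does not hold.

No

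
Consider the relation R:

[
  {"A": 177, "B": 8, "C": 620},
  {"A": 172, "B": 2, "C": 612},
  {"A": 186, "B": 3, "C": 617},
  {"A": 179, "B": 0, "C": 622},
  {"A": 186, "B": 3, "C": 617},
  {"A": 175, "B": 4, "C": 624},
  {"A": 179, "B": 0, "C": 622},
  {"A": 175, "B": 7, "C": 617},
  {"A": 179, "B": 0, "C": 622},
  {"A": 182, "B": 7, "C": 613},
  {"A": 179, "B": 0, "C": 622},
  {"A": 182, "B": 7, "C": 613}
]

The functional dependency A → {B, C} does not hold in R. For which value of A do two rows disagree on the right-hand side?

A=177: 1 row → {B,C} = (8, 620) ✓
A=172: 1 row → {B,C} = (2, 612) ✓
A=186: 2 rows → {B,C} = (3, 617), (3, 617) ✓
A=179: 4 rows → {B,C} = (0, 622), (0, 622), (0, 622), (0, 622) ✓
A=175: 2 rows → {B,C} takes values {(4, 624), (7, 617)} — violation
A=182: 2 rows → {B,C} = (7, 613), (7, 613) ✓
The only A value with inconsistent RHS is A=175.

175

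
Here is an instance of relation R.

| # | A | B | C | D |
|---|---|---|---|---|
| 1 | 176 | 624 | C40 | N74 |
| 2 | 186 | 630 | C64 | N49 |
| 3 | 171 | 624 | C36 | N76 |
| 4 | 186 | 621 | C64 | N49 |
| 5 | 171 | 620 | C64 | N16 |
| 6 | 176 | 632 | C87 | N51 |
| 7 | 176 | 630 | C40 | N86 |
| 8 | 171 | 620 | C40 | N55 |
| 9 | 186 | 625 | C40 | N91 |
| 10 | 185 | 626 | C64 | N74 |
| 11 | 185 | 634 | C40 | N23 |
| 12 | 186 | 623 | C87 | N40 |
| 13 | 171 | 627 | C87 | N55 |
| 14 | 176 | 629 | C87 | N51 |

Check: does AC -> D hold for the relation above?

(A=176, C=C40): rows 1, 7 → D takes values {N74, N86} — violation
(A=186, C=C64): rows 2, 4 → D = N49, N49 ✓
(A=171, C=C36): row 3 → D = N76 ✓
(A=171, C=C64): row 5 → D = N16 ✓
(A=176, C=C87): rows 6, 14 → D = N51, N51 ✓
(A=171, C=C40): row 8 → D = N55 ✓
(A=186, C=C40): row 9 → D = N91 ✓
(A=185, C=C64): row 10 → D = N74 ✓
(A=185, C=C40): row 11 → D = N23 ✓
(A=186, C=C87): row 12 → D = N40 ✓
(A=171, C=C87): row 13 → D = N55 ✓
Two rows agree on AC but differ on D, so AC -> D does not hold.

No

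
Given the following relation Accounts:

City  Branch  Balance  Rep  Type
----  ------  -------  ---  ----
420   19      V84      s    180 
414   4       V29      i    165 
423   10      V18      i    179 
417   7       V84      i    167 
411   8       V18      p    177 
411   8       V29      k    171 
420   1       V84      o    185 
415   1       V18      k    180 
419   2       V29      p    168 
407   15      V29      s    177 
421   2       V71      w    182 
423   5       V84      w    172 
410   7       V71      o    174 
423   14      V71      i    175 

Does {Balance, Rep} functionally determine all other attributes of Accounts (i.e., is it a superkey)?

Yes

All 14 rows have distinct {Balance, Rep} values, so {Balance, Rep} → (all attributes) holds and {Balance, Rep} is a superkey.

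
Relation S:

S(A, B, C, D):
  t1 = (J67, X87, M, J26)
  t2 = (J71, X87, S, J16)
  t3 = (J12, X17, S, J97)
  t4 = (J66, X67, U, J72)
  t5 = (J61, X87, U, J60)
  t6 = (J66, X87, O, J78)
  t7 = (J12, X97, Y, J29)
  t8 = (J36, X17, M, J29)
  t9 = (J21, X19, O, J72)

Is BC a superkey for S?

All 9 rows have distinct BC values, so BC → (all attributes) holds and BC is a superkey.

Yes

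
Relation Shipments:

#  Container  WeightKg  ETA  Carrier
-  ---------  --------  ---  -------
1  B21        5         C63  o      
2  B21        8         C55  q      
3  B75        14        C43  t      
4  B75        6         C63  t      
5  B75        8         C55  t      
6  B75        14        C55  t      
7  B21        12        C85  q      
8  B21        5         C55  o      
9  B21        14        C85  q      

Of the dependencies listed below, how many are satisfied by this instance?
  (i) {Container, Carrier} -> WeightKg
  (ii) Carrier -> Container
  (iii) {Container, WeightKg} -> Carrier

(i) {Container, Carrier} -> WeightKg: (Container=B21, Carrier=q): rows 2, 7, 9 → WeightKg takes values {8, 12, 14} — violation; (Container=B75, Carrier=t): rows 3, 4, 5, 6 → WeightKg takes values {14, 6, 8} — violation — fails.
(ii) Carrier -> Container: every LHS value maps to a single RHS value — holds.
(iii) {Container, WeightKg} -> Carrier: every LHS value maps to a single RHS value — holds.
2 of the 3 dependencies hold.

2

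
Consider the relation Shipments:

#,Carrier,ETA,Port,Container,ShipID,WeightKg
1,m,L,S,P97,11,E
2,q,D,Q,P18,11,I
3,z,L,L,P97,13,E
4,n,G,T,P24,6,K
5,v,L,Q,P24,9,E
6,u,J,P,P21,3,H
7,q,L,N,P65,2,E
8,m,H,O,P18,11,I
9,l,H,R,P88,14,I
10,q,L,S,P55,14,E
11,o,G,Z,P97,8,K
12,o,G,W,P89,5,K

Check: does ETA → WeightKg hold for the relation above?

ETA=L: rows 1, 3, 5, 7, 10 → WeightKg = E, E, E, E, E ✓
ETA=D: row 2 → WeightKg = I ✓
ETA=G: rows 4, 11, 12 → WeightKg = K, K, K ✓
ETA=J: row 6 → WeightKg = H ✓
ETA=H: rows 8, 9 → WeightKg = I, I ✓
Every ETA value is associated with a single WeightKg value, so ETA → WeightKg holds.

Yes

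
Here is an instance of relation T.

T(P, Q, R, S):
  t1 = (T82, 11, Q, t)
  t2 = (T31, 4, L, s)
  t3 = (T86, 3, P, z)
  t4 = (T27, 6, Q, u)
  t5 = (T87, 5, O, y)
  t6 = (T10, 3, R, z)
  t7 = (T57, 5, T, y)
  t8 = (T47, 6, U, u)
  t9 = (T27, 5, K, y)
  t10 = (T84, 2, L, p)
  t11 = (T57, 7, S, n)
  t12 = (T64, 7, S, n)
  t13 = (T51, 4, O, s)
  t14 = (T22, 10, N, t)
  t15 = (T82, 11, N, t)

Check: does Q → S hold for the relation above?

Q=11: rows 1, 15 → S = t, t ✓
Q=4: rows 2, 13 → S = s, s ✓
Q=3: rows 3, 6 → S = z, z ✓
Q=6: rows 4, 8 → S = u, u ✓
Q=5: rows 5, 7, 9 → S = y, y, y ✓
Q=2: row 10 → S = p ✓
Q=7: rows 11, 12 → S = n, n ✓
Q=10: row 14 → S = t ✓
Every Q value is associated with a single S value, so Q → S holds.

Yes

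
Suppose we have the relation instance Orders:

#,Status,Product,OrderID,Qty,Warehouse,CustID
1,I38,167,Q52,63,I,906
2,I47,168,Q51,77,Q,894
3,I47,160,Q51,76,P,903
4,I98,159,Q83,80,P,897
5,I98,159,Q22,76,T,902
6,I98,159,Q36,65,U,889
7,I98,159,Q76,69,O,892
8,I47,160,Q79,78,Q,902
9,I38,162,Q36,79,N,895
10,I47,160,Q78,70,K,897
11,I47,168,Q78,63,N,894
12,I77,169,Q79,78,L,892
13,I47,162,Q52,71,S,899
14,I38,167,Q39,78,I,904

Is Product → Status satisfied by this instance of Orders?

No

Product=167: rows 1, 14 → Status = I38, I38 ✓
Product=168: rows 2, 11 → Status = I47, I47 ✓
Product=160: rows 3, 8, 10 → Status = I47, I47, I47 ✓
Product=159: rows 4, 5, 6, 7 → Status = I98, I98, I98, I98 ✓
Product=162: rows 9, 13 → Status takes values {I38, I47} — violation
Product=169: row 12 → Status = I77 ✓
Two rows agree on Product but differ on Status, so Product → Status does not hold.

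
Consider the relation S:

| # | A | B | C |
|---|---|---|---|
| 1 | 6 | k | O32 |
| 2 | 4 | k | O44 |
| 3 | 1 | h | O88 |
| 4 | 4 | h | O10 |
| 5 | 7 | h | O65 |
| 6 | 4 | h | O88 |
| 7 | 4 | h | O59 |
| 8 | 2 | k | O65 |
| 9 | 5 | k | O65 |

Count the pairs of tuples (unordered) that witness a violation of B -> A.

B=k: violating pairs (1,2), (1,8), (1,9), (2,8), (2,9), (8,9) — 6 pairs.
B=h: violating pairs (3,4), (3,5), (3,6), (3,7), (4,5), (5,6), (5,7) — 7 pairs.

13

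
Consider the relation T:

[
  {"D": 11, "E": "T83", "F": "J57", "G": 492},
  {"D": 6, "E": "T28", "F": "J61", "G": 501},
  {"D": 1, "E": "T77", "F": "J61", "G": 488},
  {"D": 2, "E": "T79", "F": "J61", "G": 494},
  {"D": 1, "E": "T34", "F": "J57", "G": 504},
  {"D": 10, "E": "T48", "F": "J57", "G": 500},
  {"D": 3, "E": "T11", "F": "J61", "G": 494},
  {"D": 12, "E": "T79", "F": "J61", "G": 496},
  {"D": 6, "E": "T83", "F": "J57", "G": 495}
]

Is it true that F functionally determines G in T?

F=J57: 4 rows → G takes values {492, 504, 500, 495} — violation
F=J61: 5 rows → G takes values {501, 488, 494, 496} — violation
Two rows agree on F but differ on G, so F -> G does not hold.

No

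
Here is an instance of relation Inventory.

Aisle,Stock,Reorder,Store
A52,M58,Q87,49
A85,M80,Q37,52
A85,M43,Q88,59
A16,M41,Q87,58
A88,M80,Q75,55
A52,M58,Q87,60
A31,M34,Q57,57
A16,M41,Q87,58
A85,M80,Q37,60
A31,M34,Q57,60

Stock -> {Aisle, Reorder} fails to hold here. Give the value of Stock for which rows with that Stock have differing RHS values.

Stock=M58: 2 rows → {Aisle,Reorder} = (A52, Q87), (A52, Q87) ✓
Stock=M80: 3 rows → {Aisle,Reorder} takes values {(A85, Q37), (A88, Q75)} — violation
Stock=M43: 1 row → {Aisle,Reorder} = (A85, Q88) ✓
Stock=M41: 2 rows → {Aisle,Reorder} = (A16, Q87), (A16, Q87) ✓
Stock=M34: 2 rows → {Aisle,Reorder} = (A31, Q57), (A31, Q57) ✓
The only Stock value with inconsistent RHS is Stock=M80.

M80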